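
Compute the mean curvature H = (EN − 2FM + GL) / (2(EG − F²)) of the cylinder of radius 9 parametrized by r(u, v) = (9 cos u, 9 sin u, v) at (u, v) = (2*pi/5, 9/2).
H = -1/18

With E = 81, F = 0, G = 1, L = -9, M = 0, N = 0, assemble
  H = (EN − 2FM + GL) / (2(EG − F²)) = -1/18.
At (u, v) = (2*pi/5, 9/2): H = -1/18.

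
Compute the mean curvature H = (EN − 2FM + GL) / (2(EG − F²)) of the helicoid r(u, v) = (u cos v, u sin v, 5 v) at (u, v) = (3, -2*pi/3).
H = 0

With E = 1, F = 0, G = u^2 + 25, L = 0, M = -5/sqrt(u^2 + 25), N = 0, assemble
  H = (EN − 2FM + GL) / (2(EG − F²)) = 0.
At (u, v) = (3, -2*pi/3): H = 0.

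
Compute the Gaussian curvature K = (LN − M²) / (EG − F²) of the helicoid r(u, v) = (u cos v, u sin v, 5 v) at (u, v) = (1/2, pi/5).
K = -400/10201

Coefficients of the first fundamental form: E = 1, F = 0, G = u^2 + 25.
Coefficients of the second fundamental form: L = 0, M = -5/sqrt(u^2 + 25), N = 0.
Assemble K = (LN − M²)/(EG − F²) = -25/(u^2 + 25)^2. At (u, v) = (1/2, pi/5): K = -400/10201.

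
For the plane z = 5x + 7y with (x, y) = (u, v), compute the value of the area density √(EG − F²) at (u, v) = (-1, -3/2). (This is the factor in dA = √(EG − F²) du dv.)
√(EG − F²)|_{(-1, -3/2)} = 5*sqrt(3)

E = 26, F = 35, G = 50, so EG − F² = 75. Taking the positive square root: √(EG − F²) = 5*sqrt(3). At (u, v) = (-1, -3/2): 5*sqrt(3).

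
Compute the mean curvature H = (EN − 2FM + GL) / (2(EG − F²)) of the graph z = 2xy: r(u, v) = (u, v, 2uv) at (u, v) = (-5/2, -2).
H = -10*sqrt(42)/441

With E = 4*v^2 + 1, F = 4*u*v, G = 4*u^2 + 1, L = 0, M = 2/sqrt(4*u^2 + 4*v^2 + 1), N = 0, assemble
  H = (EN − 2FM + GL) / (2(EG − F²)) = -8*u*v/(4*u^2 + 4*v^2 + 1)^(3/2).
At (u, v) = (-5/2, -2): H = -10*sqrt(42)/441.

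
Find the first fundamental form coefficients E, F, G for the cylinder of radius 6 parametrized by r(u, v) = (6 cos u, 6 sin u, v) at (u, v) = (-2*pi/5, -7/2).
E = 36;  F = 0;  G = 1

Partials: r_u = (-6*sin(u), 6*cos(u), 0), r_v = (0, 0, 1). As functions of (u, v):
  E = r_u · r_u = 36,
  F = r_u · r_v = 0,
  G = r_v · r_v = 1.
Evaluating at (u, v) = (-2*pi/5, -7/2): E = 36, F = 0, G = 1.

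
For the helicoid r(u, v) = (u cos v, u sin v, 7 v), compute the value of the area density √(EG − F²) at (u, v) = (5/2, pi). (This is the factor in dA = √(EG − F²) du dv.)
√(EG − F²)|_{(5/2, pi)} = sqrt(221)/2

E = 1, F = 0, G = u^2 + 49, so EG − F² = u^2 + 49. Taking the positive square root: √(EG − F²) = sqrt(u^2 + 49). At (u, v) = (5/2, pi): sqrt(221)/2.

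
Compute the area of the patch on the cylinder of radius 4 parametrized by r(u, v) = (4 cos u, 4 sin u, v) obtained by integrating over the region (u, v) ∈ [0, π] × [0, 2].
Area = 8*pi

Area = ∫∫ √(EG − F²) du dv with √(EG − F²) = 4. Integrating over [0, π] × [0, 2] gives 8*pi.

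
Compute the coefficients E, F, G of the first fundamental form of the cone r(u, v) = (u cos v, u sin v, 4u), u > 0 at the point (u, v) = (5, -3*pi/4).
E = 17;  F = 0;  G = 25

Partials: r_u = (cos(v), sin(v), 4), r_v = (-u*sin(v), u*cos(v), 0). As functions of (u, v):
  E = r_u · r_u = 17,
  F = r_u · r_v = 0,
  G = r_v · r_v = u^2.
Evaluating at (u, v) = (5, -3*pi/4): E = 17, F = 0, G = 25.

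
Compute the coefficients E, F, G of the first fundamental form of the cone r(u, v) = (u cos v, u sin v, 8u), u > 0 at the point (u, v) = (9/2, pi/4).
E = 65;  F = 0;  G = 81/4

Partials: r_u = (cos(v), sin(v), 8), r_v = (-u*sin(v), u*cos(v), 0). As functions of (u, v):
  E = r_u · r_u = 65,
  F = r_u · r_v = 0,
  G = r_v · r_v = u^2.
Evaluating at (u, v) = (9/2, pi/4): E = 65, F = 0, G = 81/4.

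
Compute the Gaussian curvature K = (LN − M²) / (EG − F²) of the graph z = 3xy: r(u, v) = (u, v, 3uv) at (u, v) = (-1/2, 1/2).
K = -36/121

Coefficients of the first fundamental form: E = 9*v^2 + 1, F = 9*u*v, G = 9*u^2 + 1.
Coefficients of the second fundamental form: L = 0, M = 3/sqrt(9*u^2 + 9*v^2 + 1), N = 0.
Assemble K = (LN − M²)/(EG − F²) = -9/(81*u^4 + 162*u^2*v^2 + 18*u^2 + 81*v^4 + 18*v^2 + 1). At (u, v) = (-1/2, 1/2): K = -36/121.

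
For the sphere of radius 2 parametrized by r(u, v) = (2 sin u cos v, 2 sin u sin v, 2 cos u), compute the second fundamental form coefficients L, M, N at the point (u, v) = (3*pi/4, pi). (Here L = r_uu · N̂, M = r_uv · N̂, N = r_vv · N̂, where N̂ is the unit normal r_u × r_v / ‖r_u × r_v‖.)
L = -2;  M = 0;  N = -1

Compute the unit normal N̂(u, v) = (sin(u)^2*cos(v)/Abs(sin(u)), sin(u)^2*sin(v)/Abs(sin(u)), sin(2*u)/(2*Abs(sin(u)))), and the second partials r_uu, r_uv, r_vv. Take dot products:
  L(u, v) = r_uu · N̂ = -2*sin(u)/Abs(sin(u)),
  M(u, v) = r_uv · N̂ = 0,
  N(u, v) = r_vv · N̂ = -2*sin(u)^3/Abs(sin(u)).
Evaluating at (u, v) = (3*pi/4, pi):
  L = -2, M = 0, N = -1.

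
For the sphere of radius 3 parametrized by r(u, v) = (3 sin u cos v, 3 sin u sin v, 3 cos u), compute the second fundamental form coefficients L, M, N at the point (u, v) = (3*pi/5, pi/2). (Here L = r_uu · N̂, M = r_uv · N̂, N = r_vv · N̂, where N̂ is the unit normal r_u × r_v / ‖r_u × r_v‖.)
L = -3;  M = 0;  N = -15/8 - 3*sqrt(5)/8

Compute the unit normal N̂(u, v) = (sin(u)^2*cos(v)/Abs(sin(u)), sin(u)^2*sin(v)/Abs(sin(u)), sin(2*u)/(2*Abs(sin(u)))), and the second partials r_uu, r_uv, r_vv. Take dot products:
  L(u, v) = r_uu · N̂ = -3*sin(u)/Abs(sin(u)),
  M(u, v) = r_uv · N̂ = 0,
  N(u, v) = r_vv · N̂ = -3*sin(u)^3/Abs(sin(u)).
Evaluating at (u, v) = (3*pi/5, pi/2):
  L = -3, M = 0, N = -15/8 - 3*sqrt(5)/8.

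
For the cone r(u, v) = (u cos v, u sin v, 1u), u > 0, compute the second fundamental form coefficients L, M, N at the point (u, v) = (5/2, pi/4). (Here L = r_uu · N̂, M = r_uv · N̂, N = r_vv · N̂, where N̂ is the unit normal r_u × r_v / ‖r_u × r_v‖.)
L = 0;  M = 0;  N = 5*sqrt(2)/4

Compute the unit normal N̂(u, v) = (-sqrt(2)*u*cos(v)/(2*Abs(u)), -sqrt(2)*u*sin(v)/(2*Abs(u)), sqrt(2)*u/(2*Abs(u))), and the second partials r_uu, r_uv, r_vv. Take dot products:
  L(u, v) = r_uu · N̂ = 0,
  M(u, v) = r_uv · N̂ = 0,
  N(u, v) = r_vv · N̂ = sqrt(2)*u^2/(2*Abs(u)).
Evaluating at (u, v) = (5/2, pi/4):
  L = 0, M = 0, N = 5*sqrt(2)/4.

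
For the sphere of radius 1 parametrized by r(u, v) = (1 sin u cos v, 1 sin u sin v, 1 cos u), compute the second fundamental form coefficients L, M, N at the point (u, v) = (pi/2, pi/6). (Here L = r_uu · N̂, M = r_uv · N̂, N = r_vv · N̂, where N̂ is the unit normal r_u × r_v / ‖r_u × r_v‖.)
L = -1;  M = 0;  N = -1

Compute the unit normal N̂(u, v) = (sin(u)^2*cos(v)/Abs(sin(u)), sin(u)^2*sin(v)/Abs(sin(u)), sin(2*u)/(2*Abs(sin(u)))), and the second partials r_uu, r_uv, r_vv. Take dot products:
  L(u, v) = r_uu · N̂ = -sin(u)/Abs(sin(u)),
  M(u, v) = r_uv · N̂ = 0,
  N(u, v) = r_vv · N̂ = -sin(u)^3/Abs(sin(u)).
Evaluating at (u, v) = (pi/2, pi/6):
  L = -1, M = 0, N = -1.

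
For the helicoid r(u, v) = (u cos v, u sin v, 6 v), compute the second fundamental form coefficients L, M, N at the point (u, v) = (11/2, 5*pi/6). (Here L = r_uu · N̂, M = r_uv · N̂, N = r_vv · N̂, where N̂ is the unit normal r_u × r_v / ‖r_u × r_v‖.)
L = 0;  M = -12*sqrt(265)/265;  N = 0

Compute the unit normal N̂(u, v) = (6*sin(v)/sqrt(u^2 + 36), -6*cos(v)/sqrt(u^2 + 36), u/sqrt(u^2 + 36)), and the second partials r_uu, r_uv, r_vv. Take dot products:
  L(u, v) = r_uu · N̂ = 0,
  M(u, v) = r_uv · N̂ = -6/sqrt(u^2 + 36),
  N(u, v) = r_vv · N̂ = 0.
Evaluating at (u, v) = (11/2, 5*pi/6):
  L = 0, M = -12*sqrt(265)/265, N = 0.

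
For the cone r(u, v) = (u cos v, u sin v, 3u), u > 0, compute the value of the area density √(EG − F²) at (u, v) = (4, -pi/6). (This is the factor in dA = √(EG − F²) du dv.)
√(EG − F²)|_{(4, -pi/6)} = 4*sqrt(10)

E = 10, F = 0, G = u^2, so EG − F² = 10*u^2. Taking the positive square root: √(EG − F²) = sqrt(10)*Abs(u). At (u, v) = (4, -pi/6): 4*sqrt(10).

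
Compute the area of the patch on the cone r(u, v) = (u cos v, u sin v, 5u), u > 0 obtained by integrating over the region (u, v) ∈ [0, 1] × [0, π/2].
Area = sqrt(26)*pi/4

Area = ∫∫ √(EG − F²) du dv with √(EG − F²) = sqrt(26)*Abs(u). Integrating over [0, 1] × [0, π/2] gives sqrt(26)*pi/4.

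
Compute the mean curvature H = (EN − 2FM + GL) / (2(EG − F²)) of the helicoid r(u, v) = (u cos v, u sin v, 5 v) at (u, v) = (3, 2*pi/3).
H = 0

With E = 1, F = 0, G = u^2 + 25, L = 0, M = -5/sqrt(u^2 + 25), N = 0, assemble
  H = (EN − 2FM + GL) / (2(EG − F²)) = 0.
At (u, v) = (3, 2*pi/3): H = 0.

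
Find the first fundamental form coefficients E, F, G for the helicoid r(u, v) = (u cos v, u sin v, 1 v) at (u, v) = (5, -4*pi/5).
E = 1;  F = 0;  G = 26

Partials: r_u = (cos(v), sin(v), 0), r_v = (-u*sin(v), u*cos(v), 1). As functions of (u, v):
  E = r_u · r_u = 1,
  F = r_u · r_v = 0,
  G = r_v · r_v = u^2 + 1.
Evaluating at (u, v) = (5, -4*pi/5): E = 1, F = 0, G = 26.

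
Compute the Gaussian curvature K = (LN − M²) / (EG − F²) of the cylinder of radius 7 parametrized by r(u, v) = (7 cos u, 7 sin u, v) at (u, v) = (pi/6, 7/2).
K = 0

Coefficients of the first fundamental form: E = 49, F = 0, G = 1.
Coefficients of the second fundamental form: L = -7, M = 0, N = 0.
Assemble K = (LN − M²)/(EG − F²) = 0. At (u, v) = (pi/6, 7/2): K = 0.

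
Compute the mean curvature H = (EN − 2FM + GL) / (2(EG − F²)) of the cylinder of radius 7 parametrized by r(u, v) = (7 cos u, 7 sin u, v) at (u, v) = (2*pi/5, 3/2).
H = -1/14

With E = 49, F = 0, G = 1, L = -7, M = 0, N = 0, assemble
  H = (EN − 2FM + GL) / (2(EG − F²)) = -1/14.
At (u, v) = (2*pi/5, 3/2): H = -1/14.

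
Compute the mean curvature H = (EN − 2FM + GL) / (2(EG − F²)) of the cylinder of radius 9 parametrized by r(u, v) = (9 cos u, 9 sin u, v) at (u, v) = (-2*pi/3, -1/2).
H = -1/18

With E = 81, F = 0, G = 1, L = -9, M = 0, N = 0, assemble
  H = (EN − 2FM + GL) / (2(EG − F²)) = -1/18.
At (u, v) = (-2*pi/3, -1/2): H = -1/18.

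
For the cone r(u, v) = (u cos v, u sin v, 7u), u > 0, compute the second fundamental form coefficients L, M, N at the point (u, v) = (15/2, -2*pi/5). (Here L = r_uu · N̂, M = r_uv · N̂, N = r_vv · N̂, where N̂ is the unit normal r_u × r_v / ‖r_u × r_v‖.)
L = 0;  M = 0;  N = 21*sqrt(2)/4

Compute the unit normal N̂(u, v) = (-7*sqrt(2)*u*cos(v)/(10*Abs(u)), -7*sqrt(2)*u*sin(v)/(10*Abs(u)), sqrt(2)*u/(10*Abs(u))), and the second partials r_uu, r_uv, r_vv. Take dot products:
  L(u, v) = r_uu · N̂ = 0,
  M(u, v) = r_uv · N̂ = 0,
  N(u, v) = r_vv · N̂ = 7*sqrt(2)*u^2/(10*Abs(u)).
Evaluating at (u, v) = (15/2, -2*pi/5):
  L = 0, M = 0, N = 21*sqrt(2)/4.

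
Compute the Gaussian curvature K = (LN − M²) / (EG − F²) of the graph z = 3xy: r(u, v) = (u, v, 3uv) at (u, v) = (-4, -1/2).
K = -144/346921

Coefficients of the first fundamental form: E = 9*v^2 + 1, F = 9*u*v, G = 9*u^2 + 1.
Coefficients of the second fundamental form: L = 0, M = 3/sqrt(9*u^2 + 9*v^2 + 1), N = 0.
Assemble K = (LN − M²)/(EG − F²) = -9/(81*u^4 + 162*u^2*v^2 + 18*u^2 + 81*v^4 + 18*v^2 + 1). At (u, v) = (-4, -1/2): K = -144/346921.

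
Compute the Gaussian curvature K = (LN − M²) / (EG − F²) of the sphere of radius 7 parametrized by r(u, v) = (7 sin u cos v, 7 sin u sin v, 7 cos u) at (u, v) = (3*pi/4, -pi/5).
K = 1/49

Coefficients of the first fundamental form: E = 49, F = 0, G = 49*sin(u)^2.
Coefficients of the second fundamental form: L = -7*sin(u)/Abs(sin(u)), M = 0, N = -7*sin(u)^3/Abs(sin(u)).
Assemble K = (LN − M²)/(EG − F²) = 1/49. At (u, v) = (3*pi/4, -pi/5): K = 1/49.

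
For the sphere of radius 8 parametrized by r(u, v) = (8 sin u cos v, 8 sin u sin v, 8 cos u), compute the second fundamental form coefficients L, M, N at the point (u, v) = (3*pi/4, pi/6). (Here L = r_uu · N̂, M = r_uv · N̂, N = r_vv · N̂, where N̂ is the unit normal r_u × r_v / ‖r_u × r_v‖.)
L = -8;  M = 0;  N = -4

Compute the unit normal N̂(u, v) = (sin(u)^2*cos(v)/Abs(sin(u)), sin(u)^2*sin(v)/Abs(sin(u)), sin(2*u)/(2*Abs(sin(u)))), and the second partials r_uu, r_uv, r_vv. Take dot products:
  L(u, v) = r_uu · N̂ = -8*sin(u)/Abs(sin(u)),
  M(u, v) = r_uv · N̂ = 0,
  N(u, v) = r_vv · N̂ = -8*sin(u)^3/Abs(sin(u)).
Evaluating at (u, v) = (3*pi/4, pi/6):
  L = -8, M = 0, N = -4.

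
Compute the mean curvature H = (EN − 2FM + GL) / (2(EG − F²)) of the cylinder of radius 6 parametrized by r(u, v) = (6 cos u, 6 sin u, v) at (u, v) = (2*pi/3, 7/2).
H = -1/12

With E = 36, F = 0, G = 1, L = -6, M = 0, N = 0, assemble
  H = (EN − 2FM + GL) / (2(EG − F²)) = -1/12.
At (u, v) = (2*pi/3, 7/2): H = -1/12.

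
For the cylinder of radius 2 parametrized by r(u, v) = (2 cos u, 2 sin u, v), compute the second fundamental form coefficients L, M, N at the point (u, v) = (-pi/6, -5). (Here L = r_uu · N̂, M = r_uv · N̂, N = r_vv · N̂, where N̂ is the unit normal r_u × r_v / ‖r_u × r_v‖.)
L = -2;  M = 0;  N = 0

Compute the unit normal N̂(u, v) = (cos(u), sin(u), 0), and the second partials r_uu, r_uv, r_vv. Take dot products:
  L(u, v) = r_uu · N̂ = -2,
  M(u, v) = r_uv · N̂ = 0,
  N(u, v) = r_vv · N̂ = 0.
Evaluating at (u, v) = (-pi/6, -5):
  L = -2, M = 0, N = 0.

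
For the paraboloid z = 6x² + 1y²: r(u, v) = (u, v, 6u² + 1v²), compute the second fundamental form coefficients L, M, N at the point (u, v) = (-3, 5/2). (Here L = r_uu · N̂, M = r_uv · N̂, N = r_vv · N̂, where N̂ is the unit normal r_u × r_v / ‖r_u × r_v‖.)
L = 6*sqrt(1322)/661;  M = 0;  N = sqrt(1322)/661

Compute the unit normal N̂(u, v) = (-12*u/sqrt(144*u^2 + 4*v^2 + 1), -2*v/sqrt(144*u^2 + 4*v^2 + 1), 1/sqrt(144*u^2 + 4*v^2 + 1)), and the second partials r_uu, r_uv, r_vv. Take dot products:
  L(u, v) = r_uu · N̂ = 12/sqrt(144*u^2 + 4*v^2 + 1),
  M(u, v) = r_uv · N̂ = 0,
  N(u, v) = r_vv · N̂ = 2/sqrt(144*u^2 + 4*v^2 + 1).
Evaluating at (u, v) = (-3, 5/2):
  L = 6*sqrt(1322)/661, M = 0, N = sqrt(1322)/661.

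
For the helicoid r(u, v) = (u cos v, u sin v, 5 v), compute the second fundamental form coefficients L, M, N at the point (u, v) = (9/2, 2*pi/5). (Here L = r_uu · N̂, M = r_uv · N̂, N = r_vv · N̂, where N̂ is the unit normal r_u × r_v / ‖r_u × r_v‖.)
L = 0;  M = -10*sqrt(181)/181;  N = 0

Compute the unit normal N̂(u, v) = (5*sin(v)/sqrt(u^2 + 25), -5*cos(v)/sqrt(u^2 + 25), u/sqrt(u^2 + 25)), and the second partials r_uu, r_uv, r_vv. Take dot products:
  L(u, v) = r_uu · N̂ = 0,
  M(u, v) = r_uv · N̂ = -5/sqrt(u^2 + 25),
  N(u, v) = r_vv · N̂ = 0.
Evaluating at (u, v) = (9/2, 2*pi/5):
  L = 0, M = -10*sqrt(181)/181, N = 0.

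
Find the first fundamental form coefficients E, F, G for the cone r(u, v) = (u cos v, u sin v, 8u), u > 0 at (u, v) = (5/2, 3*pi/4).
E = 65;  F = 0;  G = 25/4

Partials: r_u = (cos(v), sin(v), 8), r_v = (-u*sin(v), u*cos(v), 0). As functions of (u, v):
  E = r_u · r_u = 65,
  F = r_u · r_v = 0,
  G = r_v · r_v = u^2.
Evaluating at (u, v) = (5/2, 3*pi/4): E = 65, F = 0, G = 25/4.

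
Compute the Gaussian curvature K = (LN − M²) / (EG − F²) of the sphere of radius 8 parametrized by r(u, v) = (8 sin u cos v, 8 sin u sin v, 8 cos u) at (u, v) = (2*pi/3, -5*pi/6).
K = 1/64

Coefficients of the first fundamental form: E = 64, F = 0, G = 64*sin(u)^2.
Coefficients of the second fundamental form: L = -8*sin(u)/Abs(sin(u)), M = 0, N = -8*sin(u)^3/Abs(sin(u)).
Assemble K = (LN − M²)/(EG − F²) = 1/64. At (u, v) = (2*pi/3, -5*pi/6): K = 1/64.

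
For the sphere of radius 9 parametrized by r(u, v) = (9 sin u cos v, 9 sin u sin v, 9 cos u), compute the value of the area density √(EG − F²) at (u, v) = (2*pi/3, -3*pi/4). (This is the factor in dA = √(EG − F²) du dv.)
√(EG − F²)|_{(2*pi/3, -3*pi/4)} = 81*sqrt(3)/2

E = 81, F = 0, G = 81*sin(u)^2, so EG − F² = 6561*sin(u)^2. Taking the positive square root: √(EG − F²) = 81*Abs(sin(u)). At (u, v) = (2*pi/3, -3*pi/4): 81*sqrt(3)/2.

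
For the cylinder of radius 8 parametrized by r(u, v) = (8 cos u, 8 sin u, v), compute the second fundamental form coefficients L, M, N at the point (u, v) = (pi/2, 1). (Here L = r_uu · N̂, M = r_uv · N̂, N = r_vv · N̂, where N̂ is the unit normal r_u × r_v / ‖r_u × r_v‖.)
L = -8;  M = 0;  N = 0

Compute the unit normal N̂(u, v) = (cos(u), sin(u), 0), and the second partials r_uu, r_uv, r_vv. Take dot products:
  L(u, v) = r_uu · N̂ = -8,
  M(u, v) = r_uv · N̂ = 0,
  N(u, v) = r_vv · N̂ = 0.
Evaluating at (u, v) = (pi/2, 1):
  L = -8, M = 0, N = 0.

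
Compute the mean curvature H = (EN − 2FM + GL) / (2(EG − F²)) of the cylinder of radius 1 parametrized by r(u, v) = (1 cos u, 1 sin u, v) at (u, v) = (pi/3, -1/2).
H = -1/2

With E = 1, F = 0, G = 1, L = -1, M = 0, N = 0, assemble
  H = (EN − 2FM + GL) / (2(EG − F²)) = -1/2.
At (u, v) = (pi/3, -1/2): H = -1/2.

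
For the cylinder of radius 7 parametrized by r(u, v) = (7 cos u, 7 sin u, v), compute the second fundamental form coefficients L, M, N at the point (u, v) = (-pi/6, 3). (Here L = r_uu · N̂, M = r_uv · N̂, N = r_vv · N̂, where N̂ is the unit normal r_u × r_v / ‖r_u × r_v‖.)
L = -7;  M = 0;  N = 0

Compute the unit normal N̂(u, v) = (cos(u), sin(u), 0), and the second partials r_uu, r_uv, r_vv. Take dot products:
  L(u, v) = r_uu · N̂ = -7,
  M(u, v) = r_uv · N̂ = 0,
  N(u, v) = r_vv · N̂ = 0.
Evaluating at (u, v) = (-pi/6, 3):
  L = -7, M = 0, N = 0.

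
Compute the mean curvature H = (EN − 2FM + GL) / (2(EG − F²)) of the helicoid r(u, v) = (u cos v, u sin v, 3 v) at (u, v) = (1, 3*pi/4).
H = 0

With E = 1, F = 0, G = u^2 + 9, L = 0, M = -3/sqrt(u^2 + 9), N = 0, assemble
  H = (EN − 2FM + GL) / (2(EG − F²)) = 0.
At (u, v) = (1, 3*pi/4): H = 0.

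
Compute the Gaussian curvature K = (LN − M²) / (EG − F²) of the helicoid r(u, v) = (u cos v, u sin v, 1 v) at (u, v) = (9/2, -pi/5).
K = -16/7225

Coefficients of the first fundamental form: E = 1, F = 0, G = u^2 + 1.
Coefficients of the second fundamental form: L = 0, M = -1/sqrt(u^2 + 1), N = 0.
Assemble K = (LN − M²)/(EG − F²) = -1/(u^2 + 1)^2. At (u, v) = (9/2, -pi/5): K = -16/7225.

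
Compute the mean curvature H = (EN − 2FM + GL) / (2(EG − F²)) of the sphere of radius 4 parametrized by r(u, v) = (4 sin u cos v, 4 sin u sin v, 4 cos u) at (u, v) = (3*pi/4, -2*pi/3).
H = -1/4

With E = 16, F = 0, G = 16*sin(u)^2, L = -4*sin(u)/Abs(sin(u)), M = 0, N = -4*sin(u)^3/Abs(sin(u)), assemble
  H = (EN − 2FM + GL) / (2(EG − F²)) = -sin(u)/(4*Abs(sin(u))).
At (u, v) = (3*pi/4, -2*pi/3): H = -1/4.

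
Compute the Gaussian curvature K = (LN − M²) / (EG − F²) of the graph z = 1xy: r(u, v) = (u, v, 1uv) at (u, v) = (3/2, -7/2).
K = -4/961

Coefficients of the first fundamental form: E = v^2 + 1, F = u*v, G = u^2 + 1.
Coefficients of the second fundamental form: L = 0, M = 1/sqrt(u^2 + v^2 + 1), N = 0.
Assemble K = (LN − M²)/(EG − F²) = 1/((u^2*v^2 - (u^2 + 1)*(v^2 + 1))*(u^2 + v^2 + 1)). At (u, v) = (3/2, -7/2): K = -4/961.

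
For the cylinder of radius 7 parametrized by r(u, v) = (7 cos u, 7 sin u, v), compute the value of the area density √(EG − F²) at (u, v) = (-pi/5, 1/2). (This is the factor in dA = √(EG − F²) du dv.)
√(EG − F²)|_{(-pi/5, 1/2)} = 7

E = 49, F = 0, G = 1, so EG − F² = 49. Taking the positive square root: √(EG − F²) = 7. At (u, v) = (-pi/5, 1/2): 7.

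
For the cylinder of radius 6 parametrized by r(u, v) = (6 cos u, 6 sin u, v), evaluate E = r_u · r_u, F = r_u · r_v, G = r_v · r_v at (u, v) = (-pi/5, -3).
E = 36;  F = 0;  G = 1

Partials: r_u = (-6*sin(u), 6*cos(u), 0), r_v = (0, 0, 1). As functions of (u, v):
  E = r_u · r_u = 36,
  F = r_u · r_v = 0,
  G = r_v · r_v = 1.
Evaluating at (u, v) = (-pi/5, -3): E = 36, F = 0, G = 1.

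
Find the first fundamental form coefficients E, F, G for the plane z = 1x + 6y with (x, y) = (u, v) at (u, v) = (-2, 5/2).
E = 2;  F = 6;  G = 37

Partials: r_u = (1, 0, 1), r_v = (0, 1, 6). As functions of (u, v):
  E = r_u · r_u = 2,
  F = r_u · r_v = 6,
  G = r_v · r_v = 37.
Evaluating at (u, v) = (-2, 5/2): E = 2, F = 6, G = 37.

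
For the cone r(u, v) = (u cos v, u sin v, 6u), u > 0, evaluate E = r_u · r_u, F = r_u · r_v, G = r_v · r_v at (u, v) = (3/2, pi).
E = 37;  F = 0;  G = 9/4

Partials: r_u = (cos(v), sin(v), 6), r_v = (-u*sin(v), u*cos(v), 0). As functions of (u, v):
  E = r_u · r_u = 37,
  F = r_u · r_v = 0,
  G = r_v · r_v = u^2.
Evaluating at (u, v) = (3/2, pi): E = 37, F = 0, G = 9/4.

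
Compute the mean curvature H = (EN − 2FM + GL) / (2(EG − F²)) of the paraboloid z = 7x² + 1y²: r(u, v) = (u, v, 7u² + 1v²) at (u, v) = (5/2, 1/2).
H = 1240*sqrt(1227)/1505529

With E = 196*u^2 + 1, F = 28*u*v, G = 4*v^2 + 1, L = 14/sqrt(196*u^2 + 4*v^2 + 1), M = 0, N = 2/sqrt(196*u^2 + 4*v^2 + 1), assemble
  H = (EN − 2FM + GL) / (2(EG − F²)) = 4*(49*u^2 + 7*v^2 + 2)/(196*u^2 + 4*v^2 + 1)^(3/2).
At (u, v) = (5/2, 1/2): H = 1240*sqrt(1227)/1505529.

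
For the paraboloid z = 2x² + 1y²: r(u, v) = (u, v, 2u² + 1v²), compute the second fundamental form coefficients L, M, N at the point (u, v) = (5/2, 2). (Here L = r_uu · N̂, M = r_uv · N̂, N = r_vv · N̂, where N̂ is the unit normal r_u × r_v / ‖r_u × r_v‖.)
L = 4*sqrt(13)/39;  M = 0;  N = 2*sqrt(13)/39

Compute the unit normal N̂(u, v) = (-4*u/sqrt(16*u^2 + 4*v^2 + 1), -2*v/sqrt(16*u^2 + 4*v^2 + 1), 1/sqrt(16*u^2 + 4*v^2 + 1)), and the second partials r_uu, r_uv, r_vv. Take dot products:
  L(u, v) = r_uu · N̂ = 4/sqrt(16*u^2 + 4*v^2 + 1),
  M(u, v) = r_uv · N̂ = 0,
  N(u, v) = r_vv · N̂ = 2/sqrt(16*u^2 + 4*v^2 + 1).
Evaluating at (u, v) = (5/2, 2):
  L = 4*sqrt(13)/39, M = 0, N = 2*sqrt(13)/39.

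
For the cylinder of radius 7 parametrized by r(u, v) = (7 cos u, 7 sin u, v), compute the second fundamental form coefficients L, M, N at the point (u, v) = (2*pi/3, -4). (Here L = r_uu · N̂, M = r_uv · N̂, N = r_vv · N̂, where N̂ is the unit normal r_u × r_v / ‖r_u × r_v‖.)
L = -7;  M = 0;  N = 0

Compute the unit normal N̂(u, v) = (cos(u), sin(u), 0), and the second partials r_uu, r_uv, r_vv. Take dot products:
  L(u, v) = r_uu · N̂ = -7,
  M(u, v) = r_uv · N̂ = 0,
  N(u, v) = r_vv · N̂ = 0.
Evaluating at (u, v) = (2*pi/3, -4):
  L = -7, M = 0, N = 0.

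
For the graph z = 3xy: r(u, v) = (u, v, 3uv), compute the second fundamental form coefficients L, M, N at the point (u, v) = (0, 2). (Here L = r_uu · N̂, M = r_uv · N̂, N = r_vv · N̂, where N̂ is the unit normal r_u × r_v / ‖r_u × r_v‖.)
L = 0;  M = 3*sqrt(37)/37;  N = 0

Compute the unit normal N̂(u, v) = (-3*v/sqrt(9*u^2 + 9*v^2 + 1), -3*u/sqrt(9*u^2 + 9*v^2 + 1), 1/sqrt(9*u^2 + 9*v^2 + 1)), and the second partials r_uu, r_uv, r_vv. Take dot products:
  L(u, v) = r_uu · N̂ = 0,
  M(u, v) = r_uv · N̂ = 3/sqrt(9*u^2 + 9*v^2 + 1),
  N(u, v) = r_vv · N̂ = 0.
Evaluating at (u, v) = (0, 2):
  L = 0, M = 3*sqrt(37)/37, N = 0.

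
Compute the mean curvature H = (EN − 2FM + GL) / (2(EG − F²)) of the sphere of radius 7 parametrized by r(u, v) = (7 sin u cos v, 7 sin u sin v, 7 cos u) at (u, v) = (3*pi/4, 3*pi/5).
H = -1/7

With E = 49, F = 0, G = 49*sin(u)^2, L = -7*sin(u)/Abs(sin(u)), M = 0, N = -7*sin(u)^3/Abs(sin(u)), assemble
  H = (EN − 2FM + GL) / (2(EG − F²)) = -sin(u)/(7*Abs(sin(u))).
At (u, v) = (3*pi/4, 3*pi/5): H = -1/7.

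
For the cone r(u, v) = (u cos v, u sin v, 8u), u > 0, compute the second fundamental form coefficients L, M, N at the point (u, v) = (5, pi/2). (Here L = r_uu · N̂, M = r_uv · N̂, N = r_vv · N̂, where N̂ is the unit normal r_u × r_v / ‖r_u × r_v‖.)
L = 0;  M = 0;  N = 8*sqrt(65)/13

Compute the unit normal N̂(u, v) = (-8*sqrt(65)*u*cos(v)/(65*Abs(u)), -8*sqrt(65)*u*sin(v)/(65*Abs(u)), sqrt(65)*u/(65*Abs(u))), and the second partials r_uu, r_uv, r_vv. Take dot products:
  L(u, v) = r_uu · N̂ = 0,
  M(u, v) = r_uv · N̂ = 0,
  N(u, v) = r_vv · N̂ = 8*sqrt(65)*u^2/(65*Abs(u)).
Evaluating at (u, v) = (5, pi/2):
  L = 0, M = 0, N = 8*sqrt(65)/13.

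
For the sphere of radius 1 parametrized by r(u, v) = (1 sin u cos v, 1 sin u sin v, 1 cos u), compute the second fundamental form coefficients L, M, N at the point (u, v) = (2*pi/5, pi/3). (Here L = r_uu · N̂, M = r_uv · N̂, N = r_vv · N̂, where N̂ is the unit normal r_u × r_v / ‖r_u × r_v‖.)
L = -1;  M = 0;  N = -5/8 - sqrt(5)/8

Compute the unit normal N̂(u, v) = (sin(u)^2*cos(v)/Abs(sin(u)), sin(u)^2*sin(v)/Abs(sin(u)), sin(2*u)/(2*Abs(sin(u)))), and the second partials r_uu, r_uv, r_vv. Take dot products:
  L(u, v) = r_uu · N̂ = -sin(u)/Abs(sin(u)),
  M(u, v) = r_uv · N̂ = 0,
  N(u, v) = r_vv · N̂ = -sin(u)^3/Abs(sin(u)).
Evaluating at (u, v) = (2*pi/5, pi/3):
  L = -1, M = 0, N = -5/8 - sqrt(5)/8.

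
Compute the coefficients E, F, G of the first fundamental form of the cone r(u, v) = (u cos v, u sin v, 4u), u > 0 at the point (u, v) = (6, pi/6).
E = 17;  F = 0;  G = 36

Partials: r_u = (cos(v), sin(v), 4), r_v = (-u*sin(v), u*cos(v), 0). As functions of (u, v):
  E = r_u · r_u = 17,
  F = r_u · r_v = 0,
  G = r_v · r_v = u^2.
Evaluating at (u, v) = (6, pi/6): E = 17, F = 0, G = 36.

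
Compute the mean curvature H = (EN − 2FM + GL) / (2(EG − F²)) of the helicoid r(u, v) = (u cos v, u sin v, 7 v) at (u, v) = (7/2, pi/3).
H = 0

With E = 1, F = 0, G = u^2 + 49, L = 0, M = -7/sqrt(u^2 + 49), N = 0, assemble
  H = (EN − 2FM + GL) / (2(EG − F²)) = 0.
At (u, v) = (7/2, pi/3): H = 0.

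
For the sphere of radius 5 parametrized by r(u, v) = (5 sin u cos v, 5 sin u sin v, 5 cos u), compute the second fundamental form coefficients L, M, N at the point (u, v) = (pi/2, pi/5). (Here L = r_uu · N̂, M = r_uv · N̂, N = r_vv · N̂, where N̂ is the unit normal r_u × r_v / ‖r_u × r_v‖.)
L = -5;  M = 0;  N = -5

Compute the unit normal N̂(u, v) = (sin(u)^2*cos(v)/Abs(sin(u)), sin(u)^2*sin(v)/Abs(sin(u)), sin(2*u)/(2*Abs(sin(u)))), and the second partials r_uu, r_uv, r_vv. Take dot products:
  L(u, v) = r_uu · N̂ = -5*sin(u)/Abs(sin(u)),
  M(u, v) = r_uv · N̂ = 0,
  N(u, v) = r_vv · N̂ = -5*sin(u)^3/Abs(sin(u)).
Evaluating at (u, v) = (pi/2, pi/5):
  L = -5, M = 0, N = -5.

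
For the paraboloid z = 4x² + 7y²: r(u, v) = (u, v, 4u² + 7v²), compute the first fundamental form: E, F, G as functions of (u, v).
E = 64*u^2 + 1;  F = 112*u*v;  G = 196*v^2 + 1

Compute partials: r_u = (1, 0, 8*u), r_v = (0, 1, 14*v). Then
  E = r_u · r_u = 64*u^2 + 1,
  F = r_u · r_v = 112*u*v,
  G = r_v · r_v = 196*v^2 + 1.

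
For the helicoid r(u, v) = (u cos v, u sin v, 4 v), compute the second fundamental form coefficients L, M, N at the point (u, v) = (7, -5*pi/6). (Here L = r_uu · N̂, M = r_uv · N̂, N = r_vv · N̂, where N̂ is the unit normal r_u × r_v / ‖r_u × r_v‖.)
L = 0;  M = -4*sqrt(65)/65;  N = 0

Compute the unit normal N̂(u, v) = (4*sin(v)/sqrt(u^2 + 16), -4*cos(v)/sqrt(u^2 + 16), u/sqrt(u^2 + 16)), and the second partials r_uu, r_uv, r_vv. Take dot products:
  L(u, v) = r_uu · N̂ = 0,
  M(u, v) = r_uv · N̂ = -4/sqrt(u^2 + 16),
  N(u, v) = r_vv · N̂ = 0.
Evaluating at (u, v) = (7, -5*pi/6):
  L = 0, M = -4*sqrt(65)/65, N = 0.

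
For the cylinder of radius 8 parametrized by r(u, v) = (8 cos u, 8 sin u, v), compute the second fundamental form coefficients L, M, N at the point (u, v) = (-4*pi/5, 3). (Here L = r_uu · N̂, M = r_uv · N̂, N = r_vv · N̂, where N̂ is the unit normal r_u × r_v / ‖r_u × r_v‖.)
L = -8;  M = 0;  N = 0

Compute the unit normal N̂(u, v) = (cos(u), sin(u), 0), and the second partials r_uu, r_uv, r_vv. Take dot products:
  L(u, v) = r_uu · N̂ = -8,
  M(u, v) = r_uv · N̂ = 0,
  N(u, v) = r_vv · N̂ = 0.
Evaluating at (u, v) = (-4*pi/5, 3):
  L = -8, M = 0, N = 0.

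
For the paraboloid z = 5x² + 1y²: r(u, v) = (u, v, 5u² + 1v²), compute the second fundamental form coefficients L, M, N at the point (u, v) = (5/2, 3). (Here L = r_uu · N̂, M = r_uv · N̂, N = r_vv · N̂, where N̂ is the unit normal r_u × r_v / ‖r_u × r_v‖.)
L = 5*sqrt(662)/331;  M = 0;  N = sqrt(662)/331

Compute the unit normal N̂(u, v) = (-10*u/sqrt(100*u^2 + 4*v^2 + 1), -2*v/sqrt(100*u^2 + 4*v^2 + 1), 1/sqrt(100*u^2 + 4*v^2 + 1)), and the second partials r_uu, r_uv, r_vv. Take dot products:
  L(u, v) = r_uu · N̂ = 10/sqrt(100*u^2 + 4*v^2 + 1),
  M(u, v) = r_uv · N̂ = 0,
  N(u, v) = r_vv · N̂ = 2/sqrt(100*u^2 + 4*v^2 + 1).
Evaluating at (u, v) = (5/2, 3):
  L = 5*sqrt(662)/331, M = 0, N = sqrt(662)/331.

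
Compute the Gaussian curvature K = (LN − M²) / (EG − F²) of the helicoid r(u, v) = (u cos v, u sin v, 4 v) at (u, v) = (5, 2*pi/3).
K = -16/1681

Coefficients of the first fundamental form: E = 1, F = 0, G = u^2 + 16.
Coefficients of the second fundamental form: L = 0, M = -4/sqrt(u^2 + 16), N = 0.
Assemble K = (LN − M²)/(EG − F²) = -16/(u^2 + 16)^2. At (u, v) = (5, 2*pi/3): K = -16/1681.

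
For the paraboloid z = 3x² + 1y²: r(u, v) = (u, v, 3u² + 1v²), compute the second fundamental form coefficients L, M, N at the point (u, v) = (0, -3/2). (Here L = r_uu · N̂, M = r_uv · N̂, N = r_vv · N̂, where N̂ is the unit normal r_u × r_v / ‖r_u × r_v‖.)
L = 3*sqrt(10)/5;  M = 0;  N = sqrt(10)/5

Compute the unit normal N̂(u, v) = (-6*u/sqrt(36*u^2 + 4*v^2 + 1), -2*v/sqrt(36*u^2 + 4*v^2 + 1), 1/sqrt(36*u^2 + 4*v^2 + 1)), and the second partials r_uu, r_uv, r_vv. Take dot products:
  L(u, v) = r_uu · N̂ = 6/sqrt(36*u^2 + 4*v^2 + 1),
  M(u, v) = r_uv · N̂ = 0,
  N(u, v) = r_vv · N̂ = 2/sqrt(36*u^2 + 4*v^2 + 1).
Evaluating at (u, v) = (0, -3/2):
  L = 3*sqrt(10)/5, M = 0, N = sqrt(10)/5.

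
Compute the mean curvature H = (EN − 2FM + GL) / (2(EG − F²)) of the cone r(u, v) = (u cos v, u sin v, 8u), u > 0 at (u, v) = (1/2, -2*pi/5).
H = 8*sqrt(65)/65

With E = 65, F = 0, G = u^2, L = 0, M = 0, N = 8*sqrt(65)*u^2/(65*Abs(u)), assemble
  H = (EN − 2FM + GL) / (2(EG − F²)) = 4*sqrt(65)/(65*Abs(u)).
At (u, v) = (1/2, -2*pi/5): H = 8*sqrt(65)/65.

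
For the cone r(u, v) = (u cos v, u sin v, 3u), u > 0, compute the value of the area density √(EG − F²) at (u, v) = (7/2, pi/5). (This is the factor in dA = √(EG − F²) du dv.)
√(EG − F²)|_{(7/2, pi/5)} = 7*sqrt(10)/2

E = 10, F = 0, G = u^2, so EG − F² = 10*u^2. Taking the positive square root: √(EG − F²) = sqrt(10)*Abs(u). At (u, v) = (7/2, pi/5): 7*sqrt(10)/2.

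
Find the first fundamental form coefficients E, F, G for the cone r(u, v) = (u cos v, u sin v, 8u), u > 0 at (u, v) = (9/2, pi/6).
E = 65;  F = 0;  G = 81/4

Partials: r_u = (cos(v), sin(v), 8), r_v = (-u*sin(v), u*cos(v), 0). As functions of (u, v):
  E = r_u · r_u = 65,
  F = r_u · r_v = 0,
  G = r_v · r_v = u^2.
Evaluating at (u, v) = (9/2, pi/6): E = 65, F = 0, G = 81/4.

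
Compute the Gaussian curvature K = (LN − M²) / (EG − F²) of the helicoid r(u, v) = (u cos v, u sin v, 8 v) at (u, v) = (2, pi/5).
K = -4/289

Coefficients of the first fundamental form: E = 1, F = 0, G = u^2 + 64.
Coefficients of the second fundamental form: L = 0, M = -8/sqrt(u^2 + 64), N = 0.
Assemble K = (LN − M²)/(EG − F²) = -64/(u^2 + 64)^2. At (u, v) = (2, pi/5): K = -4/289.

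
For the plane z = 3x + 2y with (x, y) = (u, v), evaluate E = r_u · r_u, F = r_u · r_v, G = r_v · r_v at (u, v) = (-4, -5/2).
E = 10;  F = 6;  G = 5

Partials: r_u = (1, 0, 3), r_v = (0, 1, 2). As functions of (u, v):
  E = r_u · r_u = 10,
  F = r_u · r_v = 6,
  G = r_v · r_v = 5.
Evaluating at (u, v) = (-4, -5/2): E = 10, F = 6, G = 5.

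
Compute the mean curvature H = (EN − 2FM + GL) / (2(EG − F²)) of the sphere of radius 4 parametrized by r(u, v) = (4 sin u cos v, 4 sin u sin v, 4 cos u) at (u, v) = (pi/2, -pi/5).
H = -1/4

With E = 16, F = 0, G = 16*sin(u)^2, L = -4*sin(u)/Abs(sin(u)), M = 0, N = -4*sin(u)^3/Abs(sin(u)), assemble
  H = (EN − 2FM + GL) / (2(EG − F²)) = -sin(u)/(4*Abs(sin(u))).
At (u, v) = (pi/2, -pi/5): H = -1/4.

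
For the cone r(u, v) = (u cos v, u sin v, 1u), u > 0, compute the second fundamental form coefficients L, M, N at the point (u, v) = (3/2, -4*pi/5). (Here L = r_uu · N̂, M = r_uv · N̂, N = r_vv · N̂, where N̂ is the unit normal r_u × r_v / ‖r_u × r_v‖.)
L = 0;  M = 0;  N = 3*sqrt(2)/4

Compute the unit normal N̂(u, v) = (-sqrt(2)*u*cos(v)/(2*Abs(u)), -sqrt(2)*u*sin(v)/(2*Abs(u)), sqrt(2)*u/(2*Abs(u))), and the second partials r_uu, r_uv, r_vv. Take dot products:
  L(u, v) = r_uu · N̂ = 0,
  M(u, v) = r_uv · N̂ = 0,
  N(u, v) = r_vv · N̂ = sqrt(2)*u^2/(2*Abs(u)).
Evaluating at (u, v) = (3/2, -4*pi/5):
  L = 0, M = 0, N = 3*sqrt(2)/4.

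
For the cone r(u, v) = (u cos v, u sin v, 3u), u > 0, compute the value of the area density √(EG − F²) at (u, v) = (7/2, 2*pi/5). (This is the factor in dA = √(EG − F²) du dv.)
√(EG − F²)|_{(7/2, 2*pi/5)} = 7*sqrt(10)/2

E = 10, F = 0, G = u^2, so EG − F² = 10*u^2. Taking the positive square root: √(EG − F²) = sqrt(10)*Abs(u). At (u, v) = (7/2, 2*pi/5): 7*sqrt(10)/2.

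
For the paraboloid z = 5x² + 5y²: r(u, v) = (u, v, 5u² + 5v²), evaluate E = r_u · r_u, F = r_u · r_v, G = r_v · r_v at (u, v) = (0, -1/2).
E = 1;  F = 0;  G = 26

Partials: r_u = (1, 0, 10*u), r_v = (0, 1, 10*v). As functions of (u, v):
  E = r_u · r_u = 100*u^2 + 1,
  F = r_u · r_v = 100*u*v,
  G = r_v · r_v = 100*v^2 + 1.
Evaluating at (u, v) = (0, -1/2): E = 1, F = 0, G = 26.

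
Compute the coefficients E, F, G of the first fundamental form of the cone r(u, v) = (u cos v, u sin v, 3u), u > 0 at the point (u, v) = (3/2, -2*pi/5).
E = 10;  F = 0;  G = 9/4

Partials: r_u = (cos(v), sin(v), 3), r_v = (-u*sin(v), u*cos(v), 0). As functions of (u, v):
  E = r_u · r_u = 10,
  F = r_u · r_v = 0,
  G = r_v · r_v = u^2.
Evaluating at (u, v) = (3/2, -2*pi/5): E = 10, F = 0, G = 9/4.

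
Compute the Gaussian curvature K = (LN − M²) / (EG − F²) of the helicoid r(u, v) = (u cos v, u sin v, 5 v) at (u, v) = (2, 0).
K = -25/841

Coefficients of the first fundamental form: E = 1, F = 0, G = u^2 + 25.
Coefficients of the second fundamental form: L = 0, M = -5/sqrt(u^2 + 25), N = 0.
Assemble K = (LN − M²)/(EG − F²) = -25/(u^2 + 25)^2. At (u, v) = (2, 0): K = -25/841.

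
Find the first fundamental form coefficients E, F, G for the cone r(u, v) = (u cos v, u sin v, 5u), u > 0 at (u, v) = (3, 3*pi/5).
E = 26;  F = 0;  G = 9

Partials: r_u = (cos(v), sin(v), 5), r_v = (-u*sin(v), u*cos(v), 0). As functions of (u, v):
  E = r_u · r_u = 26,
  F = r_u · r_v = 0,
  G = r_v · r_v = u^2.
Evaluating at (u, v) = (3, 3*pi/5): E = 26, F = 0, G = 9.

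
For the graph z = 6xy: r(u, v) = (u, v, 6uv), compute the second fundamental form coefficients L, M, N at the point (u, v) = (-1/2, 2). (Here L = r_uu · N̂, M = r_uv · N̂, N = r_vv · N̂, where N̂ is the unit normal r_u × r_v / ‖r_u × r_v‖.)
L = 0;  M = 3*sqrt(154)/77;  N = 0

Compute the unit normal N̂(u, v) = (-6*v/sqrt(36*u^2 + 36*v^2 + 1), -6*u/sqrt(36*u^2 + 36*v^2 + 1), 1/sqrt(36*u^2 + 36*v^2 + 1)), and the second partials r_uu, r_uv, r_vv. Take dot products:
  L(u, v) = r_uu · N̂ = 0,
  M(u, v) = r_uv · N̂ = 6/sqrt(36*u^2 + 36*v^2 + 1),
  N(u, v) = r_vv · N̂ = 0.
Evaluating at (u, v) = (-1/2, 2):
  L = 0, M = 3*sqrt(154)/77, N = 0.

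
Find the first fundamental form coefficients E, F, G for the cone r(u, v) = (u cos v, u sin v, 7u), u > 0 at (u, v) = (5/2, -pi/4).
E = 50;  F = 0;  G = 25/4

Partials: r_u = (cos(v), sin(v), 7), r_v = (-u*sin(v), u*cos(v), 0). As functions of (u, v):
  E = r_u · r_u = 50,
  F = r_u · r_v = 0,
  G = r_v · r_v = u^2.
Evaluating at (u, v) = (5/2, -pi/4): E = 50, F = 0, G = 25/4.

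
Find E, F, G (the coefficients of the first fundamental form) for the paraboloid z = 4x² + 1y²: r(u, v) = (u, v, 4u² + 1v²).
E = 64*u^2 + 1;  F = 16*u*v;  G = 4*v^2 + 1

Compute partials: r_u = (1, 0, 8*u), r_v = (0, 1, 2*v). Then
  E = r_u · r_u = 64*u^2 + 1,
  F = r_u · r_v = 16*u*v,
  G = r_v · r_v = 4*v^2 + 1.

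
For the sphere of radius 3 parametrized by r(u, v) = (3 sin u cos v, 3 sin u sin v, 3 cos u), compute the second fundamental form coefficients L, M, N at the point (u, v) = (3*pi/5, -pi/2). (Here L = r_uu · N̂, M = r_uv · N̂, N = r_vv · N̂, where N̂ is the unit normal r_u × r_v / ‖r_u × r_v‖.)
L = -3;  M = 0;  N = -15/8 - 3*sqrt(5)/8

Compute the unit normal N̂(u, v) = (sin(u)^2*cos(v)/Abs(sin(u)), sin(u)^2*sin(v)/Abs(sin(u)), sin(2*u)/(2*Abs(sin(u)))), and the second partials r_uu, r_uv, r_vv. Take dot products:
  L(u, v) = r_uu · N̂ = -3*sin(u)/Abs(sin(u)),
  M(u, v) = r_uv · N̂ = 0,
  N(u, v) = r_vv · N̂ = -3*sin(u)^3/Abs(sin(u)).
Evaluating at (u, v) = (3*pi/5, -pi/2):
  L = -3, M = 0, N = -15/8 - 3*sqrt(5)/8.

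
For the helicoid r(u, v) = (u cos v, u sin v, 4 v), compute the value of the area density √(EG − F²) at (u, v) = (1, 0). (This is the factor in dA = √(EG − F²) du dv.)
√(EG − F²)|_{(1, 0)} = sqrt(17)

E = 1, F = 0, G = u^2 + 16, so EG − F² = u^2 + 16. Taking the positive square root: √(EG − F²) = sqrt(u^2 + 16). At (u, v) = (1, 0): sqrt(17).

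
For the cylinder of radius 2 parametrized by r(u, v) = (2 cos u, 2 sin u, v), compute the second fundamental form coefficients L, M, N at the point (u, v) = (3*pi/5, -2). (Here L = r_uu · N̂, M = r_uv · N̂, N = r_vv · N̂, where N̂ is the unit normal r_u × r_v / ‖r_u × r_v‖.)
L = -2;  M = 0;  N = 0

Compute the unit normal N̂(u, v) = (cos(u), sin(u), 0), and the second partials r_uu, r_uv, r_vv. Take dot products:
  L(u, v) = r_uu · N̂ = -2,
  M(u, v) = r_uv · N̂ = 0,
  N(u, v) = r_vv · N̂ = 0.
Evaluating at (u, v) = (3*pi/5, -2):
  L = -2, M = 0, N = 0.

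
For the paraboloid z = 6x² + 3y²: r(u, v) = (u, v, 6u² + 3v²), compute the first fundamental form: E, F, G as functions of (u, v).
E = 144*u^2 + 1;  F = 72*u*v;  G = 36*v^2 + 1

Compute partials: r_u = (1, 0, 12*u), r_v = (0, 1, 6*v). Then
  E = r_u · r_u = 144*u^2 + 1,
  F = r_u · r_v = 72*u*v,
  G = r_v · r_v = 36*v^2 + 1.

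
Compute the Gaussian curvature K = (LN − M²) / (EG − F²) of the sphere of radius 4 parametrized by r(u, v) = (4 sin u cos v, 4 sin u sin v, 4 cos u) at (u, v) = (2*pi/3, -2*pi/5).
K = 1/16

Coefficients of the first fundamental form: E = 16, F = 0, G = 16*sin(u)^2.
Coefficients of the second fundamental form: L = -4*sin(u)/Abs(sin(u)), M = 0, N = -4*sin(u)^3/Abs(sin(u)).
Assemble K = (LN − M²)/(EG − F²) = 1/16. At (u, v) = (2*pi/3, -2*pi/5): K = 1/16.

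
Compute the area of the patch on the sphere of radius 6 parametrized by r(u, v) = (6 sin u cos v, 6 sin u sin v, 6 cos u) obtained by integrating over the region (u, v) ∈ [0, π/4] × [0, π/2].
Area = 9*pi*(2 - sqrt(2))

Area = ∫∫ √(EG − F²) du dv with √(EG − F²) = 36*Abs(sin(u)). Integrating over [0, π/4] × [0, π/2] gives 9*pi*(2 - sqrt(2)).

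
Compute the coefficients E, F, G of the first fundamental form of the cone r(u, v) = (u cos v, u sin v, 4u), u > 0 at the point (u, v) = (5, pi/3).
E = 17;  F = 0;  G = 25

Partials: r_u = (cos(v), sin(v), 4), r_v = (-u*sin(v), u*cos(v), 0). As functions of (u, v):
  E = r_u · r_u = 17,
  F = r_u · r_v = 0,
  G = r_v · r_v = u^2.
Evaluating at (u, v) = (5, pi/3): E = 17, F = 0, G = 25.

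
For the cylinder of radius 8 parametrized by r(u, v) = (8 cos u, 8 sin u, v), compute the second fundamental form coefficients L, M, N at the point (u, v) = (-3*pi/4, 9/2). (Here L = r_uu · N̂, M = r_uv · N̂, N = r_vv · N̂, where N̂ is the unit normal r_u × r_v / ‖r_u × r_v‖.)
L = -8;  M = 0;  N = 0

Compute the unit normal N̂(u, v) = (cos(u), sin(u), 0), and the second partials r_uu, r_uv, r_vv. Take dot products:
  L(u, v) = r_uu · N̂ = -8,
  M(u, v) = r_uv · N̂ = 0,
  N(u, v) = r_vv · N̂ = 0.
Evaluating at (u, v) = (-3*pi/4, 9/2):
  L = -8, M = 0, N = 0.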